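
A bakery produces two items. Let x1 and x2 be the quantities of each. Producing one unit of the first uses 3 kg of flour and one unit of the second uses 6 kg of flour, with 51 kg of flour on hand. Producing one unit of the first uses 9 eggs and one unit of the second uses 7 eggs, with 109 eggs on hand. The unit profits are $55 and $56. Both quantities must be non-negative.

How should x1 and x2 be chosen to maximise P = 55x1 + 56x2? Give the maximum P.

x1 = 9, x2 = 4, maximum P = 719

Corner points and P = 55x1 + 56x2:
  (0, 0) → P = 0
  (0, 17/2) → P = 476
  (109/9, 0) → P = 5995/9
  (9, 4) → P = 719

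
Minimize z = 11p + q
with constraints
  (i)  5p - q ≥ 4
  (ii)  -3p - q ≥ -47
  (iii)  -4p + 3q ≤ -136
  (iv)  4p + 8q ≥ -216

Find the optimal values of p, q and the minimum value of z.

Corner points and z = 11p + q:
  (277/13, -220/13) → z = 2827/13
  (148/5, -209/5) → z = 1419/5
  (10, -32) → z = 78

At the optimal vertex, -4p + 3q = -136 and 4p + 8q = -216.
Solving simultaneously gives p = 10, q = -32.

p = 10, q = -32, minimum z = 78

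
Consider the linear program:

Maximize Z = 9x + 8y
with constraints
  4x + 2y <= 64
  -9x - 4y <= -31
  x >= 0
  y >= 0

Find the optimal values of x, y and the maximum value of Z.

Corner points and Z = 9x + 8y:
  (0, 32) → Z = 256
  (16, 0) → Z = 144
  (0, 31/4) → Z = 62
  (31/9, 0) → Z = 31

x = 0, y = 32, maximum Z = 256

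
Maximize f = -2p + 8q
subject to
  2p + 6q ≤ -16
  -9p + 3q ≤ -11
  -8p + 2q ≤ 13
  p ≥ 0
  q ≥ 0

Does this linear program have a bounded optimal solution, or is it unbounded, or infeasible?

The boundaries 2p + 6q = -16 and -9p + 3q = -11 meet at (3/10, -83/30), but that point violates q ≥ 0. Every candidate vertex is excluded by some other constraint, so the feasible region is empty.

infeasible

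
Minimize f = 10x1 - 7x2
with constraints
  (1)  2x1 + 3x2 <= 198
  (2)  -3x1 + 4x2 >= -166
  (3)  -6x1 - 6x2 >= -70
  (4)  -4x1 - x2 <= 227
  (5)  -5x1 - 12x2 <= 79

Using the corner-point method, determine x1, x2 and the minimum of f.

Corner points and f = 10x1 - 7x2:
  (638/21, -131/7) → f = 9131/21
  (419/14, -1067/56) → f = 24229/56
  (-716/9, 821/9) → f = -12907/9
  (-2645/43, 819/43) → f = -32183/43

x1 = -716/9, x2 = 821/9, minimum f = -12907/9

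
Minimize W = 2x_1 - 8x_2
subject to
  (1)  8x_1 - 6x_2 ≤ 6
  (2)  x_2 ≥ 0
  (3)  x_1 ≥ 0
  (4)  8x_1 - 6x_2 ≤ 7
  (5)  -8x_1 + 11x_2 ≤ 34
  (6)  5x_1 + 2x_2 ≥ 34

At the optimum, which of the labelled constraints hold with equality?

(1) and (5)

Extreme points and W = 2x_1 - 8x_2:
  (27/4, 8) → W = -101/2
  (108/23, 121/23) → W = -752/23
  (306/71, 442/71) → W = -2924/71

The minimum is at (27/4, 8). Substituting into each constraint, equality holds for (1) and (5); the remaining constraints have slack.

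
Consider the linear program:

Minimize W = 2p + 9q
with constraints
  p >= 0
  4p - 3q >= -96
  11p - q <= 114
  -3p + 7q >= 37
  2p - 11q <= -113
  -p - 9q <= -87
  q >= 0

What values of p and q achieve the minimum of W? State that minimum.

p = 0, q = 113/11, minimum W = 1017/11

Extreme points and W = 2p + 9q:
  (0, 32) → W = 288
  (0, 113/11) → W = 1017/11
  (438/29, 1512/29) → W = 14484/29
  (1367/119, 1471/119) → W = 15973/119

At the optimal vertex, p = 0 and 2p - 11q = -113.
Solving simultaneously gives p = 0, q = 113/11.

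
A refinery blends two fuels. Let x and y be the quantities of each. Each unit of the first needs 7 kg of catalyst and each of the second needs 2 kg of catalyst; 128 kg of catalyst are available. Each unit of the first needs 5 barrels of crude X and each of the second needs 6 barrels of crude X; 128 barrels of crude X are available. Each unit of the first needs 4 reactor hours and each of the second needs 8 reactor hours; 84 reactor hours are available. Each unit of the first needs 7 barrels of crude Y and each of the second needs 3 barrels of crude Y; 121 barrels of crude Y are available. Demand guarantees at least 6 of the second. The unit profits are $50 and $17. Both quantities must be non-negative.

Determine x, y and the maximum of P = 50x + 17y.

x = 9, y = 6, maximum P = 552

Corner points and P = 50x + 17y:
  (0, 21/2) → P = 357/2
  (0, 6) → P = 102
  (9, 6) → P = 552

The binding constraints are 4x + 8y = 84 and y = 6.
Solving simultaneously gives x = 9, y = 6.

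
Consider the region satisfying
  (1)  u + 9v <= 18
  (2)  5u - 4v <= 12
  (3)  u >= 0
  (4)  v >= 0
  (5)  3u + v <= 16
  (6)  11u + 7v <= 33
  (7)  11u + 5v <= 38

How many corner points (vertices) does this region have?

Pairwise boundary intersections that survive every other constraint:
  (0, 2)
  (171/92, 165/92)
  (12/5, 0)
  (216/79, 33/79)
  (0, 0)

5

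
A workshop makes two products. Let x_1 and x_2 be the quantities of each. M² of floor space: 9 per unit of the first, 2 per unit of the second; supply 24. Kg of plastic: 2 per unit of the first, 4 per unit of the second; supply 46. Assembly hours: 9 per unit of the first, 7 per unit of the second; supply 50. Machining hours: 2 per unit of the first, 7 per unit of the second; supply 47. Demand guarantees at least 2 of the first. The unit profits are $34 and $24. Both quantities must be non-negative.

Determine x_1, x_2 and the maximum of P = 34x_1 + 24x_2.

x_1 = 2, x_2 = 3, maximum P = 140

The optimum lies where 9x_1 + 2x_2 = 24 and x_1 = 2.
Solving simultaneously gives x_1 = 2, x_2 = 3.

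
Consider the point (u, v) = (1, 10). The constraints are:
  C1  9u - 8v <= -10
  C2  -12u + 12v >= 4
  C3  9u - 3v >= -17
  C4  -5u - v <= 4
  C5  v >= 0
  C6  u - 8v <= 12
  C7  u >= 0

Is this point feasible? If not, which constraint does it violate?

not feasible — violates C3

Constraint C3: 9u - 3v = -21, which is not ≥ -17. All other constraints are satisfied.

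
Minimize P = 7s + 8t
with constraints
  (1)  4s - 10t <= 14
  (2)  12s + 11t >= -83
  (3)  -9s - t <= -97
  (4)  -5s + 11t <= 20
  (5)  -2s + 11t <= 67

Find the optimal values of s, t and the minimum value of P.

Vertices and P = 7s + 8t:
  (492/47, 131/47) → P = 4492/47
  (103/3, 37/3) → P = 339
  (1047/104, 665/104) → P = 973/8
  (47/3, 295/33) → P = 1993/11

s = 492/47, t = 131/47, minimum P = 4492/47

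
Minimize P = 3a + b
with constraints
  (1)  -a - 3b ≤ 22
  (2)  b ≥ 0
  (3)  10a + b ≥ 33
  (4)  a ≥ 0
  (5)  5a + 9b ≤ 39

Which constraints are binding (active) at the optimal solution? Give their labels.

(2) and (3)

Extreme points and P = 3a + b:
  (33/10, 0) → P = 99/10
  (39/5, 0) → P = 117/5
  (258/85, 45/17) → P = 999/85

The minimum is at (33/10, 0). Substituting into each constraint, equality holds for (2) and (3); the remaining constraints have slack.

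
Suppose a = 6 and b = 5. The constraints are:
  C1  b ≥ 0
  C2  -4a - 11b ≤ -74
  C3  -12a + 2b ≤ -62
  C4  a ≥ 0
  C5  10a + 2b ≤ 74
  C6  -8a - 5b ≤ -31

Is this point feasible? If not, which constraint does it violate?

C1: 5 ≥ 0 ✓
C2: -79 ≤ -74 ✓
C3: -62 ≤ -62 ✓
C4: 6 ≥ 0 ✓
C5: 70 ≤ 74 ✓
C6: -73 ≤ -31 ✓

feasible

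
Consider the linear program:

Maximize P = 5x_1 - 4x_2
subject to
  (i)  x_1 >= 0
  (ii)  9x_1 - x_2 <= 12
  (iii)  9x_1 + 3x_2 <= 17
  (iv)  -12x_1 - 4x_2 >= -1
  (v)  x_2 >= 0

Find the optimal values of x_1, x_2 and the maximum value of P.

Vertices and P = 5x_1 - 4x_2:
  (0, 1/4) → P = -1
  (0, 0) → P = 0
  (1/12, 0) → P = 5/12

x_1 = 1/12, x_2 = 0, maximum P = 5/12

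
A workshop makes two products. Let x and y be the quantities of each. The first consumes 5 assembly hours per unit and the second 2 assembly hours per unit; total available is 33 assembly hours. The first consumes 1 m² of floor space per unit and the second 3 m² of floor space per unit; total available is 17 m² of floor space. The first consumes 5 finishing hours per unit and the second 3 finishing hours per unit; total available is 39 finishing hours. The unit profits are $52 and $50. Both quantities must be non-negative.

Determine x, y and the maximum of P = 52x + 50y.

At the optimal vertex, 5x + 2y = 33 and x + 3y = 17.
Solving simultaneously gives x = 5, y = 4.

x = 5, y = 4, maximum P = 460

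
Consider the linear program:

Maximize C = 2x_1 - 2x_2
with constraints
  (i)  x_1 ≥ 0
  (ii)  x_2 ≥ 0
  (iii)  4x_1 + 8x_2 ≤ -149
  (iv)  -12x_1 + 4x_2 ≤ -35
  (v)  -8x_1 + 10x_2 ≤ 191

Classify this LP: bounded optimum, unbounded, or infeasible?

infeasible

The boundaries x_1 = 0 and 4x_1 + 8x_2 = -149 meet at (0, -149/8), but that point violates x_2 ≥ 0. Every candidate vertex is excluded by some other constraint, so the feasible region is empty.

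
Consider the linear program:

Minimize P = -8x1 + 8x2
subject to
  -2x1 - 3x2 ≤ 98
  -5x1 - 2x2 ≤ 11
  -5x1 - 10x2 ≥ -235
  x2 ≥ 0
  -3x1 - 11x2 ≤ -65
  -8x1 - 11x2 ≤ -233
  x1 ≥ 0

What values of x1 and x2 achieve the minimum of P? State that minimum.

Extreme points and P = -8x1 + 8x2:
  (47, 0) → P = -376
  (0, 47/2) → P = 188
  (233/8, 0) → P = -233
  (0, 233/11) → P = 1864/11

The binding constraints are -5x1 - 10x2 = -235 and x2 = 0.
Solving simultaneously gives x1 = 47, x2 = 0.

x1 = 47, x2 = 0, minimum P = -376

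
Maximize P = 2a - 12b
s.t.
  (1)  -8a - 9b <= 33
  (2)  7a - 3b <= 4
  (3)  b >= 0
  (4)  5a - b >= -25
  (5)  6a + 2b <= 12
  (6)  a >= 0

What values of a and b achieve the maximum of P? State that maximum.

a = 4/7, b = 0, maximum P = 8/7

Feasible corners and P = 2a - 12b:
  (4/7, 0) → P = 8/7
  (11/8, 15/8) → P = -79/4
  (0, 0) → P = 0
  (0, 6) → P = -72

The binding constraints are 7a - 3b = 4 and b = 0.
Solving simultaneously gives a = 4/7, b = 0.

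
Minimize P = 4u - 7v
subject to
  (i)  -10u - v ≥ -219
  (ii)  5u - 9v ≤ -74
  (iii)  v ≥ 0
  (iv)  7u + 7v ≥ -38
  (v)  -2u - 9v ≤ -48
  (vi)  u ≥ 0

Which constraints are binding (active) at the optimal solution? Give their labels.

Corner points and P = 4u - 7v:
  (1897/95, 367/19) → P = -5257/95
  (0, 219) → P = -1533
  (0, 74/9) → P = -518/9

The minimum is at (0, 219). Substituting into each constraint, equality holds for (i) and (vi); the remaining constraints have slack.

(i) and (vi)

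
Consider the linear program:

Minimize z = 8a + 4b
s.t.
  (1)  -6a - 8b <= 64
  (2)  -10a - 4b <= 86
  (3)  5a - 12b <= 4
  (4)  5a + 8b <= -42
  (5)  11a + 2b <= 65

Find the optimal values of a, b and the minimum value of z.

a = -54/7, b = -31/14, minimum z = -494/7

Corner points and z = 8a + 4b:
  (-54/7, -31/14) → z = -494/7
  (-46/7, -43/14) → z = -454/7
  (-26/3, 1/6) → z = -206/3
  (-118/25, -23/10) → z = -1174/25

At the optimal vertex, -6a - 8b = 64 and -10a - 4b = 86.
Solving simultaneously gives a = -54/7, b = -31/14.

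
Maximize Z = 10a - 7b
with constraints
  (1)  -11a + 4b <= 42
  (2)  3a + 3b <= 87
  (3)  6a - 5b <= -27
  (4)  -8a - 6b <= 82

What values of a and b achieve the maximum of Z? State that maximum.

a = 118/11, b = 201/11, maximum Z = -227/11

Vertices and Z = 10a - 7b:
  (74/15, 361/15) → Z = -1787/15
  (-102/31, 45/31) → Z = -1335/31
  (118/11, 201/11) → Z = -227/11

The optimum lies where 3a + 3b = 87 and 6a - 5b = -27.
Solving simultaneously gives a = 118/11, b = 201/11.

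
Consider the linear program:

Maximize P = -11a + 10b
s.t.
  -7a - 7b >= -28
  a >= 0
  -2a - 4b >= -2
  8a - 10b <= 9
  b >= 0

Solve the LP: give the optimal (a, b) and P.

Vertices and P = -11a + 10b:
  (0, 1/2) → P = 5
  (0, 0) → P = 0
  (1, 0) → P = -11

At the optimal vertex, a = 0 and -2a - 4b = -2.
Solving simultaneously gives a = 0, b = 1/2.

a = 0, b = 1/2, maximum P = 5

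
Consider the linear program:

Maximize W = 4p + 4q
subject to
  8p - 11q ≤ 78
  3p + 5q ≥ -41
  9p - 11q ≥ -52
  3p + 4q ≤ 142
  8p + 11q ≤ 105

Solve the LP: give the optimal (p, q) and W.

p = 183/16, q = 27/22, maximum W = 2229/44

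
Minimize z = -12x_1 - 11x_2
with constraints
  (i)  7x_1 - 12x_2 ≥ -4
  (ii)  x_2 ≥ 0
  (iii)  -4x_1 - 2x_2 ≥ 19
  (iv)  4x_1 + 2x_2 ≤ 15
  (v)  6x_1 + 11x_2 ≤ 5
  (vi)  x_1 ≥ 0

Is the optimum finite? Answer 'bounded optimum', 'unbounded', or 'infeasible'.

The boundaries 7x_1 - 12x_2 = -4 and 6x_1 + 11x_2 = 5 meet at (16/149, 59/149), but that point violates -4x_1 - 2x_2 ≥ 19. Every candidate vertex is excluded by some other constraint, so the feasible region is empty.

infeasible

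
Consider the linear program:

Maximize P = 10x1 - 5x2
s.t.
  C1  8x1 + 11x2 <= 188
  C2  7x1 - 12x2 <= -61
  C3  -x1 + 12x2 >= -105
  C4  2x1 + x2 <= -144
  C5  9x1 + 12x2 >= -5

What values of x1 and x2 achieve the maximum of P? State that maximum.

Extreme points and P = 10x1 - 5x2:
  (-886/7, 764/7) → P = -12680/7
  (-2311/3, 1732/3) → P = -10590
  (-1723/15, 1286/15) → P = -4732/3

x1 = -1723/15, x2 = 1286/15, maximum P = -4732/3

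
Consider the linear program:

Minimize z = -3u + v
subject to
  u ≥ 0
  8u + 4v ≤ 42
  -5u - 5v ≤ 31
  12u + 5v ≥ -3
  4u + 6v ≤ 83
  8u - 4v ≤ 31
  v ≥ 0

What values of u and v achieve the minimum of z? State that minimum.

u = 73/16, v = 11/8, minimum z = -197/16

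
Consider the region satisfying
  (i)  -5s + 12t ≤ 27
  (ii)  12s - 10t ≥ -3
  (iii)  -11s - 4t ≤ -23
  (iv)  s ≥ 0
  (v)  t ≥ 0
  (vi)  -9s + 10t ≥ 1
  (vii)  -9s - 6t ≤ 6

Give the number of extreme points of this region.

Of the 21 pairwise boundary intersections, those satisfying every inequality are:
  (117/47, 309/94)
  (129/29, 119/29)
  (109/79, 309/158)
  (113/73, 109/73)

4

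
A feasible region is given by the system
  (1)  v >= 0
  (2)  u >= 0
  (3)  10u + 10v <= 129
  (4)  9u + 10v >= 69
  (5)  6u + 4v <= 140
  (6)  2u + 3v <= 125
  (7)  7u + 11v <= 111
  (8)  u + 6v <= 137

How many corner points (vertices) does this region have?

5

Pairwise boundary intersections that survive every other constraint:
  (129/10, 0)
  (23/3, 0)
  (0, 69/10)
  (0, 111/11)
  (309/40, 207/40)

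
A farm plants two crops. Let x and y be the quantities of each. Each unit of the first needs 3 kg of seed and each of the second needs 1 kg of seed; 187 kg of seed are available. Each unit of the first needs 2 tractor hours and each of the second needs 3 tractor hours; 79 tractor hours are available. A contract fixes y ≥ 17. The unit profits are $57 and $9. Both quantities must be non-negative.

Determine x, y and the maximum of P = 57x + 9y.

Extreme points and P = 57x + 9y:
  (0, 79/3) → P = 237
  (0, 17) → P = 153
  (14, 17) → P = 951

x = 14, y = 17, maximum P = 951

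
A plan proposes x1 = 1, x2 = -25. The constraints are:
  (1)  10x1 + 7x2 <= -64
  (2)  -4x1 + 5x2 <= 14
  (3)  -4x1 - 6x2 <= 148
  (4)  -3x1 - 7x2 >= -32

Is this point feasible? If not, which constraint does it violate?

(1): -165 ≤ -64 ✓
(2): -129 ≤ 14 ✓
(3): 146 ≤ 148 ✓
(4): 172 ≥ -32 ✓

feasible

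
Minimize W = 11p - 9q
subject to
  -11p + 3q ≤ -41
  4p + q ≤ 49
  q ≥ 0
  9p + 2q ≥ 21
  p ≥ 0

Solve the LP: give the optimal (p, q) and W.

Extreme points and W = 11p - 9q:
  (188/23, 375/23) → W = -1307/23
  (41/11, 0) → W = 41
  (49/4, 0) → W = 539/4

The binding constraints are -11p + 3q = -41 and 4p + q = 49.
Solving simultaneously gives p = 188/23, q = 375/23.

p = 188/23, q = 375/23, minimum W = -1307/23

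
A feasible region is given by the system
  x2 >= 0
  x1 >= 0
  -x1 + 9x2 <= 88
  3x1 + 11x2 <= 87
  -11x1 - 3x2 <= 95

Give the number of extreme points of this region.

3

Of the 10 pairwise boundary intersections, those satisfying every inequality are:
  (0, 0)
  (29, 0)
  (0, 87/11)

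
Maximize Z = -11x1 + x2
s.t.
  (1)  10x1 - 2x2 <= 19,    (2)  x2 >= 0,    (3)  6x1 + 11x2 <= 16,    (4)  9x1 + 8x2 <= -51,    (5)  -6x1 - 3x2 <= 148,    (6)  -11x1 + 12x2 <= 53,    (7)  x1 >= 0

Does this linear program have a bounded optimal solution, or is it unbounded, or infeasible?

infeasible

The boundaries 10x1 - 2x2 = 19 and x2 = 0 meet at (19/10, 0), but that point violates 9x1 + 8x2 ≤ -51. Every candidate vertex is excluded by some other constraint, so the feasible region is empty.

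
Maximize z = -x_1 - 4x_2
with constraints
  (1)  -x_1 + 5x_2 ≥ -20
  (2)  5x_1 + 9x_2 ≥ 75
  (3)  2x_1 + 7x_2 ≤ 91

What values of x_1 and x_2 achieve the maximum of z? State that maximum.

The optimum lies where -x_1 + 5x_2 = -20 and 5x_1 + 9x_2 = 75.
Solving simultaneously gives x_1 = 555/34, x_2 = -25/34.

x_1 = 555/34, x_2 = -25/34, maximum z = -455/34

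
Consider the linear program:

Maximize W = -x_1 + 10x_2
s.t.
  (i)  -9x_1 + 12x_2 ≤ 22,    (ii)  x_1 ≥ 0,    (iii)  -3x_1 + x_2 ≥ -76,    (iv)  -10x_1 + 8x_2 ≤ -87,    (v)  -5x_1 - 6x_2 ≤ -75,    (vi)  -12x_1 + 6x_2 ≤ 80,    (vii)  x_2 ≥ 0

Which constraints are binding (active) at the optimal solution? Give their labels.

(i) and (iii)

Corner points and W = -x_1 + 10x_2:
  (934/27, 250/9) → W = 6566/27
  (305/12, 1003/48) → W = 4405/24
  (76/3, 0) → W = -76/3
  (561/50, 63/20) → W = 507/25
  (15, 0) → W = -15

The maximum is at (934/27, 250/9). Substituting into each constraint, equality holds for (i) and (iii); the remaining constraints have slack.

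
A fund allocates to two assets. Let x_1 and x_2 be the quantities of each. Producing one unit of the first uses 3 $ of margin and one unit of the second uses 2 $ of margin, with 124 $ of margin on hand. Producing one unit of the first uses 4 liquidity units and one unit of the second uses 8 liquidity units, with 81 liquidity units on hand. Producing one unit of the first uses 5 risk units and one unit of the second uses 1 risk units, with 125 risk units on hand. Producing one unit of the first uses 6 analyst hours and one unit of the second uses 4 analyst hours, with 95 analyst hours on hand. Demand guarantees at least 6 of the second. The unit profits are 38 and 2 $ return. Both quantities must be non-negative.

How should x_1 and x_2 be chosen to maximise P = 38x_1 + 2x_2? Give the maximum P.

Vertices and P = 38x_1 + 2x_2:
  (0, 81/8) → P = 81/4
  (0, 6) → P = 12
  (33/4, 6) → P = 651/2

The binding constraints are 4x_1 + 8x_2 = 81 and x_2 = 6.
Solving simultaneously gives x_1 = 33/4, x_2 = 6.

x_1 = 33/4, x_2 = 6, maximum P = 651/2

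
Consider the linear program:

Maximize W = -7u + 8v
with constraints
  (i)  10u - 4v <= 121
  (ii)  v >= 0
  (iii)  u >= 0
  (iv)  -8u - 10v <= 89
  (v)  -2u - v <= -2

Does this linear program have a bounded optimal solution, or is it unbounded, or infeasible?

From the feasible point (121/10, 0), moving in the direction (0, 1) keeps every constraint satisfied while W increases without bound.

unbounded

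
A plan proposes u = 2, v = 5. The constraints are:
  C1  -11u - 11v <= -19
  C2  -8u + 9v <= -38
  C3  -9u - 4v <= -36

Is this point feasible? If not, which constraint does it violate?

Constraint C2: -8u + 9v = 29, which is not ≤ -38. All other constraints are satisfied.

not feasible — violates C2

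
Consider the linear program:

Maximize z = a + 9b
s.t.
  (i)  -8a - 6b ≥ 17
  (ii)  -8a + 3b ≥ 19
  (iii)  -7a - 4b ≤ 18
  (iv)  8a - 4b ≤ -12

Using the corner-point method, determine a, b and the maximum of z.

a = -4, b = 5/2, maximum z = 37/2

Corner points and z = a + 9b:
  (-55/24, 2/9) → z = -7/24
  (-4, 5/2) → z = 37/2
  (-130/53, -11/53) → z = -229/53

The binding constraints are -8a - 6b = 17 and -7a - 4b = 18.
Solving simultaneously gives a = -4, b = 5/2.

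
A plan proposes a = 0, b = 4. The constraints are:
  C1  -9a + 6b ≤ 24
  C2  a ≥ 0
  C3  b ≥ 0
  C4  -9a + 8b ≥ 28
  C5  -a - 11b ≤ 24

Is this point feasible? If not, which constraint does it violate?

C1: 24 ≤ 24 ✓
C2: 0 ≥ 0 ✓
C3: 4 ≥ 0 ✓
C4: 32 ≥ 28 ✓
C5: -44 ≤ 24 ✓

feasible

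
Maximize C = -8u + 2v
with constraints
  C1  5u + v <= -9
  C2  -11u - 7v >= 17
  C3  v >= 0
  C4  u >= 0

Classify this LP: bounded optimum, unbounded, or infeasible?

infeasible

The boundaries 5u + v = -9 and -11u - 7v = 17 meet at (-23/12, 7/12), but that point violates u ≥ 0. Every candidate vertex is excluded by some other constraint, so the feasible region is empty.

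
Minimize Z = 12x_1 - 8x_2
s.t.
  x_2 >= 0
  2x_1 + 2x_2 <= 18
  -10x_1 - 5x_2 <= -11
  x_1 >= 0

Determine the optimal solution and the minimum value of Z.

Feasible corners and Z = 12x_1 - 8x_2:
  (9, 0) → Z = 108
  (11/10, 0) → Z = 66/5
  (0, 9) → Z = -72
  (0, 11/5) → Z = -88/5

The binding constraints are 2x_1 + 2x_2 = 18 and x_1 = 0.
Solving simultaneously gives x_1 = 0, x_2 = 9.

x_1 = 0, x_2 = 9, minimum Z = -72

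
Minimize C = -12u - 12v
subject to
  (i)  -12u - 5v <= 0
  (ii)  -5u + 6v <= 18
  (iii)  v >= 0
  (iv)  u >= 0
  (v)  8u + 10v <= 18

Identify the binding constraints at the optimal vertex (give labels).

Vertices and C = -12u - 12v:
  (0, 0) → C = 0
  (9/4, 0) → C = -27
  (0, 9/5) → C = -108/5

The minimum is at (9/4, 0). Substituting into each constraint, equality holds for (iii) and (v); the remaining constraints have slack.

(iii) and (v)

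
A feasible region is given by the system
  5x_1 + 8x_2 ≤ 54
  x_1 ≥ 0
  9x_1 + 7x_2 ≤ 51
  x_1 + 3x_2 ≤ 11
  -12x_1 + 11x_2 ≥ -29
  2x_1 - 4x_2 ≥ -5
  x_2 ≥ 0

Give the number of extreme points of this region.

Pairwise boundary intersections that survive every other constraint:
  (0, 5/4)
  (0, 0)
  (19/5, 12/5)
  (764/183, 117/61)
  (29/10, 27/10)
  (29/12, 0)

6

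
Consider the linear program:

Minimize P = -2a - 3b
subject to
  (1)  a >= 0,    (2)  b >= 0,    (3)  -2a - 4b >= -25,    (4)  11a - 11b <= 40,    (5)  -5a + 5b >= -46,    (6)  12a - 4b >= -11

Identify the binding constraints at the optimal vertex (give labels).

Extreme points and P = -2a - 3b:
  (0, 0) → P = 0
  (0, 11/4) → P = -33/4
  (40/11, 0) → P = -80/11
  (145/22, 65/22) → P = -485/22
  (1, 23/4) → P = -77/4

The minimum is at (145/22, 65/22). Substituting into each constraint, equality holds for (3) and (4); the remaining constraints have slack.

(3) and (4)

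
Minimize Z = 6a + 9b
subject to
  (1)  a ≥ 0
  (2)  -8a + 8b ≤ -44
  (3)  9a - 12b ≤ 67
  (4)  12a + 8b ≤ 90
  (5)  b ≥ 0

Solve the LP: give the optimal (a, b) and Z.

a = 11/2, b = 0, minimum Z = 33

Extreme points and Z = 6a + 9b:
  (67/10, 6/5) → Z = 51
  (11/2, 0) → Z = 33
  (202/27, 1/36) → Z = 1625/36
  (67/9, 0) → Z = 134/3

The binding constraints are -8a + 8b = -44 and b = 0.
Solving simultaneously gives a = 11/2, b = 0.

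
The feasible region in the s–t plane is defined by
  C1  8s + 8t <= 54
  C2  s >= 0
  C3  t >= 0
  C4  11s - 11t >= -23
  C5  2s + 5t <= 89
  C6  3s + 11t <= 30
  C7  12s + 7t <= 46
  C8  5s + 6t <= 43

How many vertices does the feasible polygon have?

Of the 28 pairwise boundary intersections, those satisfying every inequality are:
  (0, 0)
  (0, 23/11)
  (23/6, 0)
  (1/2, 57/22)
  (8/3, 2)

5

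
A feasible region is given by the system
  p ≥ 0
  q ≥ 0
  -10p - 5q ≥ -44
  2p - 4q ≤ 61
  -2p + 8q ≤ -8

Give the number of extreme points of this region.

3

Of the 10 pairwise boundary intersections, those satisfying every inequality are:
  (22/5, 0)
  (4, 0)
  (196/45, 4/45)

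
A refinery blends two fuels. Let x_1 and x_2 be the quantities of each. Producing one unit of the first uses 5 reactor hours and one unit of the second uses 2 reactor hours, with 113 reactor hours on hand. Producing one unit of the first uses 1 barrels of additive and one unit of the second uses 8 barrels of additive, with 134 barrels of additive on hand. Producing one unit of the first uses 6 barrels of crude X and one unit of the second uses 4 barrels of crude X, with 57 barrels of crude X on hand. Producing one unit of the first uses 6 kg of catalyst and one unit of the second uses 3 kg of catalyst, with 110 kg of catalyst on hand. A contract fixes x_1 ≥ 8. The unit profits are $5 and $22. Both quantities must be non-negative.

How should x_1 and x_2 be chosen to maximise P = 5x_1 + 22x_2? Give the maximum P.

Extreme points and P = 5x_1 + 22x_2:
  (19/2, 0) → P = 95/2
  (8, 0) → P = 40
  (8, 9/4) → P = 179/2

x_1 = 8, x_2 = 9/4, maximum P = 179/2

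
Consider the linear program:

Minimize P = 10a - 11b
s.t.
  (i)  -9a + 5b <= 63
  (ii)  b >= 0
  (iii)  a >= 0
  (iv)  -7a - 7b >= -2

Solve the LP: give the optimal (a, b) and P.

Corner points and P = 10a - 11b:
  (0, 0) → P = 0
  (2/7, 0) → P = 20/7
  (0, 2/7) → P = -22/7

The optimum lies where a = 0 and -7a - 7b = -2.
Solving simultaneously gives a = 0, b = 2/7.

a = 0, b = 2/7, minimum P = -22/7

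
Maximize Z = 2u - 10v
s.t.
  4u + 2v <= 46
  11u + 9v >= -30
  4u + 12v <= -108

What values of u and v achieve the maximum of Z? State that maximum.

Vertices and Z = 2u - 10v:
  (237/7, -313/7) → Z = 3604/7
  (96/5, -77/5) → Z = 962/5
  (51/8, -89/8) → Z = 124

At the optimal vertex, 4u + 2v = 46 and 11u + 9v = -30.
Solving simultaneously gives u = 237/7, v = -313/7.

u = 237/7, v = -313/7, maximum Z = 3604/7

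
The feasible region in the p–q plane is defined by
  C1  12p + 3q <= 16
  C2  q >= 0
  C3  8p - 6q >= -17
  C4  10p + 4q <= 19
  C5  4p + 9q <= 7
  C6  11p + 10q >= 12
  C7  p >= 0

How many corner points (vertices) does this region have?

The feasible vertices (each the meet of two boundaries and inside every other half-plane) are:
  (4/3, 0)
  (41/32, 5/24)
  (12/11, 0)
  (38/59, 29/59)

4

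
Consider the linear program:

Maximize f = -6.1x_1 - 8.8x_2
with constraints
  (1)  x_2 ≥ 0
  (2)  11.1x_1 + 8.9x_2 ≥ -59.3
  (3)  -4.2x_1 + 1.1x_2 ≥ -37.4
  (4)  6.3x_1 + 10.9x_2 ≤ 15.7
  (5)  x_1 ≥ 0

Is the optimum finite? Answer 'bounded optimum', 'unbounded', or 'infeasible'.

bounded optimum

Vertices and f = -6.1x_1 - 8.8x_2:
  (157/63, 0) → f = -9577/630
  (0, 0) → f = 0
  (0, 157/109) → f = -6908/545
The feasible region has finitely many vertices and no improving ray; the maximum is 0 at (0, 0).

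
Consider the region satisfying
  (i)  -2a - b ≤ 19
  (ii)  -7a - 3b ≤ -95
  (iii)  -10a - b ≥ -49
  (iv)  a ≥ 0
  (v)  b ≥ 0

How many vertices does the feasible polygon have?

Intersecting each pair of boundary lines and keeping only the points that satisfy every inequality leaves:
  (52/23, 607/23)
  (0, 95/3)
  (0, 49)

3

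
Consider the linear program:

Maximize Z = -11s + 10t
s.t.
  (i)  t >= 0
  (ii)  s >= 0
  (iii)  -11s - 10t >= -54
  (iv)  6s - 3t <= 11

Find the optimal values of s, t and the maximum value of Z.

s = 0, t = 27/5, maximum Z = 54

Extreme points and Z = -11s + 10t:
  (0, 0) → Z = 0
  (11/6, 0) → Z = -121/6
  (0, 27/5) → Z = 54
  (272/93, 203/93) → Z = -962/93

The optimum lies where s = 0 and -11s - 10t = -54.
Solving simultaneously gives s = 0, t = 27/5.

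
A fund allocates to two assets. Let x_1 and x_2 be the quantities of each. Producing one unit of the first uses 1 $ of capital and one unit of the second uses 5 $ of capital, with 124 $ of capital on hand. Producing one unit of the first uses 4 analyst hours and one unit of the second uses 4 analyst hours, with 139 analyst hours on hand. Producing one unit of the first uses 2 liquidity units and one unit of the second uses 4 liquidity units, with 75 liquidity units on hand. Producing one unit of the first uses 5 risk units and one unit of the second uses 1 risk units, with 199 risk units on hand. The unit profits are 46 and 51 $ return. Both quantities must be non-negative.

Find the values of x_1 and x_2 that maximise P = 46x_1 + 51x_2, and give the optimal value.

x_1 = 32, x_2 = 11/4, maximum P = 6449/4

Feasible corners and P = 46x_1 + 51x_2:
  (0, 0) → P = 0
  (0, 75/4) → P = 3825/4
  (139/4, 0) → P = 3197/2
  (32, 11/4) → P = 6449/4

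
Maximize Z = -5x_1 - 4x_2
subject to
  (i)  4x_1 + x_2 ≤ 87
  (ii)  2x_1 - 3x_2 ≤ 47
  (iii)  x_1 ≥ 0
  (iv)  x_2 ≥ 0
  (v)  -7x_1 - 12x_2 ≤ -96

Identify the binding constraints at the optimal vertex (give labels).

(iii) and (v)

Corner points and Z = -5x_1 - 4x_2:
  (0, 87) → Z = -348
  (87/4, 0) → Z = -435/4
  (0, 8) → Z = -32
  (96/7, 0) → Z = -480/7

The maximum is at (0, 8). Substituting into each constraint, equality holds for (iii) and (v); the remaining constraints have slack.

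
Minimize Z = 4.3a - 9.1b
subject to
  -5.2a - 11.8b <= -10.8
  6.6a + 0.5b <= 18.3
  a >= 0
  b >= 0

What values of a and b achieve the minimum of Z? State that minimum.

Corner points and Z = 4.3a - 9.1b:
  (0, 54/59) → Z = -2457/295
  (27/13, 0) → Z = 1161/130
  (0, 183/5) → Z = -16653/50
  (61/22, 0) → Z = 2623/220

At the optimal vertex, 6.6a + 0.5b = 18.3 and a = 0.
Solving simultaneously gives a = 0, b = 183/5.

a = 0, b = 36.6, minimum Z = -333.06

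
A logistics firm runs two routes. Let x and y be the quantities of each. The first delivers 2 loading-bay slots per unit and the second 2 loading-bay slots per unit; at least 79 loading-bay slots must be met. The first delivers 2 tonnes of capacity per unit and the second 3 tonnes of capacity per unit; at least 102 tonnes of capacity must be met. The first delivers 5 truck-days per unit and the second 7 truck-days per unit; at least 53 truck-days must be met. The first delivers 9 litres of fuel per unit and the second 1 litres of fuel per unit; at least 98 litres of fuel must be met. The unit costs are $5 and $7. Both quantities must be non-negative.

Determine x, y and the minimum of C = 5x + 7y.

x = 33/2, y = 23, minimum C = 487/2

Feasible corners and C = 5x + 7y:
  (0, 98) → C = 686
  (51, 0) → C = 255
  (33/2, 23) → C = 487/2
  (117/16, 515/16) → C = 2095/8
The feasible region is unbounded (it extends along (0, 1), (1, 0)), but C strictly increases along every unbounded feasible direction, so there is no improving ray and the minimum is attained at a vertex.

At the optimal vertex, 2x + 2y = 79 and 2x + 3y = 102.
Solving simultaneously gives x = 33/2, y = 23.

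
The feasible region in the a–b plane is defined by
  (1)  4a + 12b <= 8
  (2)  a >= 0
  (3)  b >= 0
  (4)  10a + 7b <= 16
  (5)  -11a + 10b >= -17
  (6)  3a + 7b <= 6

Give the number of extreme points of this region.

5

Of the 15 pairwise boundary intersections, those satisfying every inequality are:
  (0, 2/3)
  (34/23, 4/23)
  (0, 0)
  (17/11, 0)
  (93/59, 2/59)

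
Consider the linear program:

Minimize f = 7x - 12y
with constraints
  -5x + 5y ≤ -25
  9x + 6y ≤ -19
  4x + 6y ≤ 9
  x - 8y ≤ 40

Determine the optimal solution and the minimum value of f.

Vertices and f = 7x - 12y:
  (11/15, -64/15) → f = 169/3
  (0, -5) → f = 60
  (44/39, -379/78) → f = 2582/39

The binding constraints are -5x + 5y = -25 and 9x + 6y = -19.
Solving simultaneously gives x = 11/15, y = -64/15.

x = 11/15, y = -64/15, minimum f = 169/3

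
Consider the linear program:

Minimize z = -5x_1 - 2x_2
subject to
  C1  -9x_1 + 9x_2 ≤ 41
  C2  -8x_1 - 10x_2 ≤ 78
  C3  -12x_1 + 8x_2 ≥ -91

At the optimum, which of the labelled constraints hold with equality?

C1 and C3

Extreme points and z = -5x_1 - 2x_2:
  (-556/81, -187/81) → z = 3154/81
  (1147/36, 437/12) → z = -8357/36
  (143/92, -208/23) → z = 949/92

The minimum is at (1147/36, 437/12). Substituting into each constraint, equality holds for C1 and C3; the remaining constraints have slack.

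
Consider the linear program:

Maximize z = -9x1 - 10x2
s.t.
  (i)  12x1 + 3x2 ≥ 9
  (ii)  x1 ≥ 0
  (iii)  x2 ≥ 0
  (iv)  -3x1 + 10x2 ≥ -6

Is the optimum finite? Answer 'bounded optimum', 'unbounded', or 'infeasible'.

Feasible corners and z = -9x1 - 10x2:
  (0, 3) → z = -30
  (3/4, 0) → z = -27/4
  (2, 0) → z = -18
The feasible region has finitely many vertices and no improving ray; the maximum is -27/4 at (3/4, 0).

bounded optimum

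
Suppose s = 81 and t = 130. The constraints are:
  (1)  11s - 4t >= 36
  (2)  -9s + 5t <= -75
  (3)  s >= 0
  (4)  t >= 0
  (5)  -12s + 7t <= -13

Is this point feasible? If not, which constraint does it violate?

feasible

(1): 371 ≥ 36 ✓
(2): -79 ≤ -75 ✓
(3): 81 ≥ 0 ✓
(4): 130 ≥ 0 ✓
(5): -62 ≤ -13 ✓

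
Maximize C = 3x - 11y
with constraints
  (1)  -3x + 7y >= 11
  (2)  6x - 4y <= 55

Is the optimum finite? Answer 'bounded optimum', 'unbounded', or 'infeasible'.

unbounded

From the feasible point (143/10, 77/10), moving in the direction (-7, -3) keeps every constraint satisfied while C increases without bound.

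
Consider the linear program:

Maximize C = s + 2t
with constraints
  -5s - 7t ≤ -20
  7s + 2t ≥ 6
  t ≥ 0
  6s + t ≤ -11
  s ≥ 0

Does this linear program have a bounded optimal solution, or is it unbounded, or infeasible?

infeasible

The boundaries -5s - 7t = -20 and 7s + 2t = 6 meet at (2/39, 110/39), but that point violates 6s + t ≤ -11. Every candidate vertex is excluded by some other constraint, so the feasible region is empty.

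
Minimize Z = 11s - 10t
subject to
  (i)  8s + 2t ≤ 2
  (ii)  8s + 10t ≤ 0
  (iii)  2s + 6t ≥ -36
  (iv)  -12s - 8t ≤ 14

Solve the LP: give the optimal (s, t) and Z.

s = -5/2, t = 2, minimum Z = -95/2

Vertices and Z = 11s - 10t:
  (5/16, -1/4) → Z = 95/16
  (11/10, -17/5) → Z = 461/10
  (-5/2, 2) → Z = -95/2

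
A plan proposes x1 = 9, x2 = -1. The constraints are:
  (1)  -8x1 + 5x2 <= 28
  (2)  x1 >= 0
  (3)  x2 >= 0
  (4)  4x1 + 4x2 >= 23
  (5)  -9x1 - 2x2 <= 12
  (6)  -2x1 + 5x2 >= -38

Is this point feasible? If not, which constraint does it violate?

not feasible — violates (3)

Constraint (3): x2 = -1, which is not ≥ 0. All other constraints are satisfied.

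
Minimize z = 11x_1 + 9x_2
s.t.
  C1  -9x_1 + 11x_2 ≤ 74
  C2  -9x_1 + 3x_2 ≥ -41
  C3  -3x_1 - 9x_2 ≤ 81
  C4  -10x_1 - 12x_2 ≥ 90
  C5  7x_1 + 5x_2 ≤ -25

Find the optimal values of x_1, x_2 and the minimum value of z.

x_1 = -519/38, x_2 = -169/38, minimum z = -3615/19

Feasible corners and z = 11x_1 + 9x_2:
  (-519/38, -169/38) → z = -3615/19
  (-939/109, -35/109) → z = -10644/109
  (7/5, -142/15) → z = -349/5
  (37/23, -610/69) → z = -1423/23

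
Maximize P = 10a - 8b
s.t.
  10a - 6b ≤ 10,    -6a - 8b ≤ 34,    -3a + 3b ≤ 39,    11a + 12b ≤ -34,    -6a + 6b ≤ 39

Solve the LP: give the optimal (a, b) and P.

Feasible corners and P = 10a - 8b:
  (-31/29, -100/29) → P = 490/29
  (-14/31, -75/31) → P = 460/31
  (-43/7, 5/14) → P = -450/7
  (-112/23, 75/46) → P = -1420/23

The binding constraints are 10a - 6b = 10 and -6a - 8b = 34.
Solving simultaneously gives a = -31/29, b = -100/29.

a = -31/29, b = -100/29, maximum P = 490/29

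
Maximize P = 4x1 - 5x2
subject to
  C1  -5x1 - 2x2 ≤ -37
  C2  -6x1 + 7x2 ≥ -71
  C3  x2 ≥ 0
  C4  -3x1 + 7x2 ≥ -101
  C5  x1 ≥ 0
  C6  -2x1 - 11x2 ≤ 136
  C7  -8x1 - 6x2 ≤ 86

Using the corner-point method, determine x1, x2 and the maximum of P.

x1 = 71/6, x2 = 0, maximum P = 142/3

Feasible corners and P = 4x1 - 5x2:
  (37/5, 0) → P = 148/5
  (0, 37/2) → P = -185/2
  (71/6, 0) → P = 142/3
The feasible region is unbounded (it extends along (0, 1), (7, 6)), but P strictly decreases along every unbounded feasible direction, so there is no improving ray and the maximum is attained at a vertex.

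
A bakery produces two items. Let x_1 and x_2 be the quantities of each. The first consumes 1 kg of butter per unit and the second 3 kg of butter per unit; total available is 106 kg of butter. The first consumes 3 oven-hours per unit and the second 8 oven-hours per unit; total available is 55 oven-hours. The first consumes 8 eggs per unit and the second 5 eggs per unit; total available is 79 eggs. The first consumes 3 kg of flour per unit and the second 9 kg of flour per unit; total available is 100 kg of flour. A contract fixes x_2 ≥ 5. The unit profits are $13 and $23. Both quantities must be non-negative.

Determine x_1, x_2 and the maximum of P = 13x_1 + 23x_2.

Vertices and P = 13x_1 + 23x_2:
  (0, 55/8) → P = 1265/8
  (0, 5) → P = 115
  (5, 5) → P = 180

The binding constraints are 3x_1 + 8x_2 = 55 and x_2 = 5.
Solving simultaneously gives x_1 = 5, x_2 = 5.

x_1 = 5, x_2 = 5, maximum P = 180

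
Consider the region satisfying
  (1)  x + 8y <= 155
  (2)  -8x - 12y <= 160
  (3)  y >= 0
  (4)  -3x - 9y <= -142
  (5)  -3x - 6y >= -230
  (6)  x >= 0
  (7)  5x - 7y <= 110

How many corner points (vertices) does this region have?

Pairwise boundary intersections that survive every other constraint:
  (0, 155/8)
  (1965/47, 665/47)
  (0, 142/9)
  (992/33, 190/33)

4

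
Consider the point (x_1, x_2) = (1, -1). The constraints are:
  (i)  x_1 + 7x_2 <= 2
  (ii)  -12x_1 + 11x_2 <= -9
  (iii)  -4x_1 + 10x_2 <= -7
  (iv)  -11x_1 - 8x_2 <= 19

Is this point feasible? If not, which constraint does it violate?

feasible

(i): -6 ≤ 2 ✓
(ii): -23 ≤ -9 ✓
(iii): -14 ≤ -7 ✓
(iv): -3 ≤ 19 ✓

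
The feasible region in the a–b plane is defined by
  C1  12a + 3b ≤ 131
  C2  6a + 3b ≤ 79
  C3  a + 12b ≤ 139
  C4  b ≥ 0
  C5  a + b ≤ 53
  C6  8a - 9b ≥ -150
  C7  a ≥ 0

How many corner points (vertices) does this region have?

Intersecting each pair of boundary lines and keeping only the points that satisfy every inequality leaves:
  (26/3, 9)
  (131/12, 0)
  (177/23, 755/69)
  (0, 139/12)
  (0, 0)

5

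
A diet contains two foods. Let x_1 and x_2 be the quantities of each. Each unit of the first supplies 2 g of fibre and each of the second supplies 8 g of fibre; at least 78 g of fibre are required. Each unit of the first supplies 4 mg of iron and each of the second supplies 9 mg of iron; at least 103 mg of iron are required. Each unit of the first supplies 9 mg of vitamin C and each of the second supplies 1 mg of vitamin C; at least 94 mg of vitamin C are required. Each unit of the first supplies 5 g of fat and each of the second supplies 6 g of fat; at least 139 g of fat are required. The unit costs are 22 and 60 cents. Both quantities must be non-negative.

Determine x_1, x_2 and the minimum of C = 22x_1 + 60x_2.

x_1 = 23, x_2 = 4, minimum C = 746

Vertices and C = 22x_1 + 60x_2:
  (0, 94) → C = 5640
  (39, 0) → C = 858
  (23, 4) → C = 746
  (425/49, 781/49) → C = 8030/7
The feasible region is unbounded (it extends along (0, 1), (1, 0)), but C strictly increases along every unbounded feasible direction, so there is no improving ray and the minimum is attained at a vertex.

The binding constraints are 2x_1 + 8x_2 = 78 and 5x_1 + 6x_2 = 139.
Solving simultaneously gives x_1 = 23, x_2 = 4.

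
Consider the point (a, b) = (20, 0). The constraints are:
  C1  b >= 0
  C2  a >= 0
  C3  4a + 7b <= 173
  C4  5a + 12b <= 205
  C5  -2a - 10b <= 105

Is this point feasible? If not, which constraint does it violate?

C1: 0 ≥ 0 ✓
C2: 20 ≥ 0 ✓
C3: 80 ≤ 173 ✓
C4: 100 ≤ 205 ✓
C5: -40 ≤ 105 ✓

feasible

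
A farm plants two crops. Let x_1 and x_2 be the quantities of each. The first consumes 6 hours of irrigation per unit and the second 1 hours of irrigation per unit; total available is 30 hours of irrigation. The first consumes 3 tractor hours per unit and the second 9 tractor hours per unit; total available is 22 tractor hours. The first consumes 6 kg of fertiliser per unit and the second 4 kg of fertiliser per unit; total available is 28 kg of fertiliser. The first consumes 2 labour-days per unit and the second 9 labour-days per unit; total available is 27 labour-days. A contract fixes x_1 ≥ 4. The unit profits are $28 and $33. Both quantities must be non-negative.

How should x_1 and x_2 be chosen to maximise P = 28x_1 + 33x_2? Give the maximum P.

x_1 = 4, x_2 = 1, maximum P = 145

Feasible corners and P = 28x_1 + 33x_2:
  (14/3, 0) → P = 392/3
  (4, 0) → P = 112
  (4, 1) → P = 145

At the optimal vertex, 6x_1 + 4x_2 = 28 and x_1 = 4.
Solving simultaneously gives x_1 = 4, x_2 = 1.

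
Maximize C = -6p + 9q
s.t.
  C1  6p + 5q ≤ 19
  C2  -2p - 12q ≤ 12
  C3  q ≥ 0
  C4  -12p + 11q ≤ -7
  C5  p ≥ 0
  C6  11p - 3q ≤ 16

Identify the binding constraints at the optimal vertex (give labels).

Extreme points and C = -6p + 9q:
  (7/12, 0) → C = -7/2
  (16/11, 0) → C = -96/11
  (31/17, 23/17) → C = 21/17

The maximum is at (31/17, 23/17). Substituting into each constraint, equality holds for C4 and C6; the remaining constraints have slack.

C4 and C6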